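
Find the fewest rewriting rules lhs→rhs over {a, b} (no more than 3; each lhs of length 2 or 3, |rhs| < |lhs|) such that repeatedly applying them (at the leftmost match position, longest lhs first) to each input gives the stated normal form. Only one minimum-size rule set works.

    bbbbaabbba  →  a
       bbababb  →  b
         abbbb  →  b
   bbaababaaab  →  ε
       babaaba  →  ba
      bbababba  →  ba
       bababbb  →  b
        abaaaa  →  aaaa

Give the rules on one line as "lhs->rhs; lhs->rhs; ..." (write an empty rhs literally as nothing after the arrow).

aab->ab; ab->; bb->

  | bbbbaabbba => bbaabbba => aabbba => abbba => bba => a
  | bbababb => ababb => abb => b
  | abbbb => bbb => b
  | bbaababaaab => aababaaab => ababaaab => abaaab => aaab => aab => ab => ε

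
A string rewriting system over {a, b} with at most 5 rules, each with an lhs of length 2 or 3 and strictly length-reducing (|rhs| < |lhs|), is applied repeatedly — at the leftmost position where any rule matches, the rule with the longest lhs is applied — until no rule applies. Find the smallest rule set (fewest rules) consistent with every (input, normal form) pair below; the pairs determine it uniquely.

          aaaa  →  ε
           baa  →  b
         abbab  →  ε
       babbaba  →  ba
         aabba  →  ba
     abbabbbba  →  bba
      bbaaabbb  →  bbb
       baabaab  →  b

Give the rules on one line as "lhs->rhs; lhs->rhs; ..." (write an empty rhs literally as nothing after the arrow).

  | aaaa => aa => ε
  | baa => b
  | abbab => ab => ε
  | babbaba => baba => ba

aa->; aab->; ab->; abb->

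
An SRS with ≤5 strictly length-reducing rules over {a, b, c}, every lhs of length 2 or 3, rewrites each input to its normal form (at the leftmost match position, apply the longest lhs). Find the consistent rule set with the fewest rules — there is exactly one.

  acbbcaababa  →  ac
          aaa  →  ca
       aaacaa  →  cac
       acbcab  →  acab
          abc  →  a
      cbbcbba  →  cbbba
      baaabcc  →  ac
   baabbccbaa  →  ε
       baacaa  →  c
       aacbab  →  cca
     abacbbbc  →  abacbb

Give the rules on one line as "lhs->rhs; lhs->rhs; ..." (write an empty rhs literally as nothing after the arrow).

aa->c; bab->a; bc->; caa->c

  | acbbcaababa => acbaababa => acbcbaba => acbaba => acaa => ac
  | aaa => ca
  | aaacaa => cacaa => cac
  | acbcab => acab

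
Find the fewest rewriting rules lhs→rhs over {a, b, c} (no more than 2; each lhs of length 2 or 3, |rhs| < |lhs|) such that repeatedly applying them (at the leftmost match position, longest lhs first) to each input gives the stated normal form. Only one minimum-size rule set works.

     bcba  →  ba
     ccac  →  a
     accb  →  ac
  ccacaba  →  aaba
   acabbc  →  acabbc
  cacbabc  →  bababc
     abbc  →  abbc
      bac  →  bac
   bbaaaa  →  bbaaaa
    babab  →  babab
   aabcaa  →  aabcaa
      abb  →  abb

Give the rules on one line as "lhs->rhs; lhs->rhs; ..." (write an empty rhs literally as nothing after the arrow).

cac->ba; cb->

  | bcba => ba
  | ccac => cba => a
  | accb => ac
  | ccacaba => cbaaba => aaba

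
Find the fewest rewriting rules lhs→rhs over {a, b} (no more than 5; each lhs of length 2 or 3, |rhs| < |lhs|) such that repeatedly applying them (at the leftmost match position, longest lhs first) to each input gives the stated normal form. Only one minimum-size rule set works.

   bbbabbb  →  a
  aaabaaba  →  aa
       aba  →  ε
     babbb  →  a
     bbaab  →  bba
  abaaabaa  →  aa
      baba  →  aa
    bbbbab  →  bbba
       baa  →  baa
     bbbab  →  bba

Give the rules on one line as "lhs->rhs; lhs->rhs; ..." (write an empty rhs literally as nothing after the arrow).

ab->; aba->; abb->a; bab->a

  | bbbabbb => bbabb => bab => a
  | aaabaaba => aaaba => aa
  | aba => ε
  | babbb => abb => a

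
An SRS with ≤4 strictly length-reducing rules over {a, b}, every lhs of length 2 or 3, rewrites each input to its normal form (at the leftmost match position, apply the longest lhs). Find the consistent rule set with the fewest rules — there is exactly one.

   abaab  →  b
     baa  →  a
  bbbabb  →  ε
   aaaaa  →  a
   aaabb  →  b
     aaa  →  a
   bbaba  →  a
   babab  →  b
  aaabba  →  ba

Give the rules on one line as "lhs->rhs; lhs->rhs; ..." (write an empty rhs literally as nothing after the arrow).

  | abaab => aab => b
  | baa => a
  | bbbabb => babb => bb => ε
  | aaaaa => aaa => a

aa->; ab->; baa->a; bb->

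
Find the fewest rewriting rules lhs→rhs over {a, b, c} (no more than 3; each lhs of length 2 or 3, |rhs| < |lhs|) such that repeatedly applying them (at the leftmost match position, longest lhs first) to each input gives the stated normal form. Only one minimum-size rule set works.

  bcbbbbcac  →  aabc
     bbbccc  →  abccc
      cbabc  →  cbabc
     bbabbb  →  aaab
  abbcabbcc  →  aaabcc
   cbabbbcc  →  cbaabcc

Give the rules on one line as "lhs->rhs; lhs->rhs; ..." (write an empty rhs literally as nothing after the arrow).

  | bcbbbbcac => bcabbcac => bbbbcac => abbcac => aacac => aabc
  | bbbccc => abccc
  | cbabc
  | bbabbb => aabbb => aaab

bb->a; ca->b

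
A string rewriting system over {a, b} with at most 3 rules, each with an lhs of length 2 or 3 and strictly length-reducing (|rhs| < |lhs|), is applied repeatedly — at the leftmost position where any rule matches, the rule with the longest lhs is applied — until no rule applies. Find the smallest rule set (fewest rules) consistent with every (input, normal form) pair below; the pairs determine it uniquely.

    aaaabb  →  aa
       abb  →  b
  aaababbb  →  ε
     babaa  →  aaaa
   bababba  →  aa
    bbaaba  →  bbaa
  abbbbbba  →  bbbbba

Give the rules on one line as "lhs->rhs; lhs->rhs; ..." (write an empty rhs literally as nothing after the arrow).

  | aaaabb => aaab => aa
  | abb => b
  | aaababbb => aaabbb => aabb => ab => ε
  | babaa => aaaa

ab->; bab->aa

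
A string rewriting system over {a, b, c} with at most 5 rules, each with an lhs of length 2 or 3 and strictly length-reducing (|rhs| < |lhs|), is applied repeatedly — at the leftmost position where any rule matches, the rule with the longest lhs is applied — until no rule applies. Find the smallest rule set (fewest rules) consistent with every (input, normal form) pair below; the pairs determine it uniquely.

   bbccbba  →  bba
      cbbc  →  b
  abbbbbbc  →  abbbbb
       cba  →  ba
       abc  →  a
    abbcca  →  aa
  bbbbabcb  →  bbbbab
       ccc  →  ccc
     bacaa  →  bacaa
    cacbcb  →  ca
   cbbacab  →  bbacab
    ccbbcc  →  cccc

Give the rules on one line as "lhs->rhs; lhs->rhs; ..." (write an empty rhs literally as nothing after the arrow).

acb->a; bc->; cb->b; ccb->cc

  | bbccbba => bcbba => bba
  | cbbc => bbc => b
  | abbbbbbc => abbbbb
  | cba => ba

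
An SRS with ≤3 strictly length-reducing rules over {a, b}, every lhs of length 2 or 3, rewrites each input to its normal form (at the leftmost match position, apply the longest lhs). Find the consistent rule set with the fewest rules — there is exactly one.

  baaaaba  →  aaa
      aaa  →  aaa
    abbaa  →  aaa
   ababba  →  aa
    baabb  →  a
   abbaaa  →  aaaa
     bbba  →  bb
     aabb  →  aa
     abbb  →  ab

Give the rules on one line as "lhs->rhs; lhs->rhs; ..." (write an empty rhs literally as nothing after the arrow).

abb->a; ba->

  | baaaaba => aaaba => aaa
  | aaa
  | abbaa => aaa
  | ababba => abba => aa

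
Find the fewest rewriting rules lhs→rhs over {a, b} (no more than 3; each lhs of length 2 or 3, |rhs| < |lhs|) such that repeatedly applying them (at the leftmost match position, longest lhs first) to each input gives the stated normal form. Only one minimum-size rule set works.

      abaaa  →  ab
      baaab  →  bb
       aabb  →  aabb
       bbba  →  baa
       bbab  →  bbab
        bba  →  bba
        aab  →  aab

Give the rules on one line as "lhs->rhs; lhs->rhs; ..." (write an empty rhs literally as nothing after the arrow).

  | abaaa => ab
  | baaab => bb
  | aabb
  | bbba => baa

aaa->; bbb->ba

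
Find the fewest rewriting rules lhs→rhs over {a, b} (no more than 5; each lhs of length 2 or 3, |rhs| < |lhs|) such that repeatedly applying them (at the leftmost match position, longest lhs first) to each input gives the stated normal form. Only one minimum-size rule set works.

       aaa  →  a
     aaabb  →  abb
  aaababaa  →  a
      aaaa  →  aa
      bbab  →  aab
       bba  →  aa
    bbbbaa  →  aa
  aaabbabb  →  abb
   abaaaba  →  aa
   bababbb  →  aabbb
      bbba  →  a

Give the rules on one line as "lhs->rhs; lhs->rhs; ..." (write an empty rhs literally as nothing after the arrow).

aaa->a; ba->a; baa->a; bba->aa

  | aaa => a
  | aaabb => abb
  | aaababaa => ababaa => aabaa => aaa => a
  | aaaa => aa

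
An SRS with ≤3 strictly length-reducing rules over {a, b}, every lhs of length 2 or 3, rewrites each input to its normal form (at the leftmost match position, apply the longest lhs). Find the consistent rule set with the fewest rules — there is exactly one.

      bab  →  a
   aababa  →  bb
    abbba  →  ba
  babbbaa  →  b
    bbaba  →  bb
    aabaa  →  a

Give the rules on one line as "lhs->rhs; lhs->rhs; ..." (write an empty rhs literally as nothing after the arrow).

  | bab => a
  | aababa => bbaba => baa => bb
  | abbba => aaa => ba
  | babbbaa => abbaa => abbb => aa => b

aa->b; bab->a; bbb->a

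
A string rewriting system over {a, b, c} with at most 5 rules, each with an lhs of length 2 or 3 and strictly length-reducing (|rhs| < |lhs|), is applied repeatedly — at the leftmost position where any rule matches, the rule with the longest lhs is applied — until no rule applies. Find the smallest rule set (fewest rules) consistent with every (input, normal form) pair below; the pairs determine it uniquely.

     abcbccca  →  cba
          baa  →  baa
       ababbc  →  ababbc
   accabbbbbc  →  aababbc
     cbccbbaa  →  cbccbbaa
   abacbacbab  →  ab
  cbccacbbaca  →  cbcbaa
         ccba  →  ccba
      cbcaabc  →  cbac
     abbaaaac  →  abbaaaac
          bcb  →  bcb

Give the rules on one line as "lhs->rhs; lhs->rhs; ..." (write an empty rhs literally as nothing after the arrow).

  | abcbccca => cbccca => cbcca => cbca => cba
  | baa
  | ababbc
  | accabbbbbc => acabbbbbc => aabbbbbc => aababbc

abc->c; acb->c; bbb->ba; ca->a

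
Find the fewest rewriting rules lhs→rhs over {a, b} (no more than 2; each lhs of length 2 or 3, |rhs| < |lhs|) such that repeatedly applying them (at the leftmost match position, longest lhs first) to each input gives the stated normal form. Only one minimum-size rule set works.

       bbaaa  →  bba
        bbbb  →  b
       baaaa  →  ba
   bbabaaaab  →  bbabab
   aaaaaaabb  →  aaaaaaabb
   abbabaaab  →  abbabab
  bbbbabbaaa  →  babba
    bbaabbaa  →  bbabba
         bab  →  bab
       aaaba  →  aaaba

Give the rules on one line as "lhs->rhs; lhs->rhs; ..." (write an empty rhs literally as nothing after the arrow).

baa->ba; bbb->

  | bbaaa => bbaa => bba
  | bbbb => b
  | baaaa => baaa => baa => ba
  | bbabaaaab => bbabaaab => bbabaab => bbabab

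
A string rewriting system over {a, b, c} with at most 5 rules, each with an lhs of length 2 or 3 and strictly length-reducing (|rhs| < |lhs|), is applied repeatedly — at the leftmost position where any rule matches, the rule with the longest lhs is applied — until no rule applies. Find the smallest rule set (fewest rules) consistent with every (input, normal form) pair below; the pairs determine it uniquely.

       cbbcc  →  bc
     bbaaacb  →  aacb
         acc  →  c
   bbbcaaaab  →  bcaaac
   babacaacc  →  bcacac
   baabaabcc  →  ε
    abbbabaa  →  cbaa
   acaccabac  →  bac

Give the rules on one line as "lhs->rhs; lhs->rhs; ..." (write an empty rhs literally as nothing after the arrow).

  | cbbcc => ccc => bc
  | bbaaacb => aacb
  | acc => ab => c
  | bbbcaaaab => bcaaaab => bcaaac

ab->c; bb->; bba->; cc->b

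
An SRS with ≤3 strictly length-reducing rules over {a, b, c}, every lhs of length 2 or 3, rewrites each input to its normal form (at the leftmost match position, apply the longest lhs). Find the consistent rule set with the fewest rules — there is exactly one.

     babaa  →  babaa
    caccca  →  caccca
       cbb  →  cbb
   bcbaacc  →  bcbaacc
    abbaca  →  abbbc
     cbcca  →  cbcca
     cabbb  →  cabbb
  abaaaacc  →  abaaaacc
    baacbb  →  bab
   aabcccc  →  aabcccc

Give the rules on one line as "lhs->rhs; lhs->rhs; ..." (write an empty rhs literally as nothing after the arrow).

  | babaa
  | caccca
  | cbb
  | bcbaacc

aca->bc; acb->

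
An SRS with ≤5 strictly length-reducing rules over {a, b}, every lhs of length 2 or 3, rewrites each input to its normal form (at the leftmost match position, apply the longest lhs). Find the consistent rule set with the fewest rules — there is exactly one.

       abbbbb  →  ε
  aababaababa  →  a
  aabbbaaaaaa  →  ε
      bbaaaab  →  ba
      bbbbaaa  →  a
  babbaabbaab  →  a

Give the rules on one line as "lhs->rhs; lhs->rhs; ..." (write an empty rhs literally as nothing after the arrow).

aa->; aab->ba; ab->; bb->

  | abbbbb => bbbb => bb => ε
  | aababaababa => baabaababa => bbaaababa => aaababa => ababa => aba => a
  | aabbbaaaaaa => babbaaaaaa => bbaaaaaa => aaaaaa => aaaa => aa => ε
  | bbaaaab => aaaab => aab => ba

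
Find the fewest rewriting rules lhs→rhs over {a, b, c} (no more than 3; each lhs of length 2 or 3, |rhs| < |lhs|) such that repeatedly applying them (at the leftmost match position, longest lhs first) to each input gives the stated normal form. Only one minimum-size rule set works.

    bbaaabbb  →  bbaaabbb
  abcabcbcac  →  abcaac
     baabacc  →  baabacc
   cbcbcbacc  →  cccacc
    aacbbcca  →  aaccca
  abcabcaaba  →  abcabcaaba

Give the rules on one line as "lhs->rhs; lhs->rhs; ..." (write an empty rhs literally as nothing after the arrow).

bcc->; cb->c

  | bbaaabbb
  | abcabcbcac => abcabccac => abcaac
  | baabacc
  | cbcbcbacc => ccbcbacc => cccbacc => cccacc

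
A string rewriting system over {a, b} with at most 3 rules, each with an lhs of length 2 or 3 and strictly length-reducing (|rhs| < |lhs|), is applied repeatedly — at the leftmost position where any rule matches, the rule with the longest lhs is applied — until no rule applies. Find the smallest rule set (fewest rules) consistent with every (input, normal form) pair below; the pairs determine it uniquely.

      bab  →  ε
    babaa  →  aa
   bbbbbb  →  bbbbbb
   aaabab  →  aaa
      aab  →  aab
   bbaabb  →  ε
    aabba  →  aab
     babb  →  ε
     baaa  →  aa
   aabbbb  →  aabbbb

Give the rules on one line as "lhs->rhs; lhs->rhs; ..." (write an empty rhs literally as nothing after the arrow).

  | bab => ba => ε
  | babaa => baaa => aa
  | bbbbbb
  | aaabab => aaaba => aaa

ba->; bab->ba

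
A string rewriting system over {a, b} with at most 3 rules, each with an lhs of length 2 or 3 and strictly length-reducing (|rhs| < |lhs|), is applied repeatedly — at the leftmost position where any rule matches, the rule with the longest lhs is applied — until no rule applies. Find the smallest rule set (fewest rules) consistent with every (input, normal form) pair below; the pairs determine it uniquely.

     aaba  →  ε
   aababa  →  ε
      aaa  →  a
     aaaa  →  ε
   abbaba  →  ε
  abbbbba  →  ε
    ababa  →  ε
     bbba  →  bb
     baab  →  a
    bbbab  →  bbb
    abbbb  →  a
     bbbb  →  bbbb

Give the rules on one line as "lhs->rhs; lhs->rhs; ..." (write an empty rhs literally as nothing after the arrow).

aa->; ab->a; ba->

  | aaba => ba => ε
  | aababa => baba => ba => ε
  | aaa => a
  | aaaa => aa => ε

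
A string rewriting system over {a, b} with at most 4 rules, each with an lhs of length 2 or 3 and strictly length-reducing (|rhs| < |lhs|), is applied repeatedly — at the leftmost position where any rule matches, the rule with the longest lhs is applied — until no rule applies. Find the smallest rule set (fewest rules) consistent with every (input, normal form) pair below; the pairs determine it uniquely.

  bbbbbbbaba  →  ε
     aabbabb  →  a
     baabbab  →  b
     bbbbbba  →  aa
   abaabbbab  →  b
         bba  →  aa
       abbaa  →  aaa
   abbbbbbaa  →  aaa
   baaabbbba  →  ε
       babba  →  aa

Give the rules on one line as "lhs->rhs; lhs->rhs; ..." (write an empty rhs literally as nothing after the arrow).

  | bbbbbbbaba => abbbbaba => bbbbaba => ababa => baba => ba => ε
  | aabbabb => abbabb => bbabb => aabb => abb => bb => a
  | baabbab => abbab => bbab => aab => ab => b
  | bbbbbba => abbba => bbba => aa

ab->b; ba->; bb->a; bbb->a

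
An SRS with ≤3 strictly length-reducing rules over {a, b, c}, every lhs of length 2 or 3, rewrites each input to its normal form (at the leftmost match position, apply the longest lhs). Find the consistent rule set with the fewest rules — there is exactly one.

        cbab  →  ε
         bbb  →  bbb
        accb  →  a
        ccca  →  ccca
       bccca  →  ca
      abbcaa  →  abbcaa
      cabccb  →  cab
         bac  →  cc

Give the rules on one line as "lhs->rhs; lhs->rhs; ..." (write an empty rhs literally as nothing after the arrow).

  | cbab => ccb => ε
  | bbb
  | accb => a
  | ccca

ba->c; bcc->; ccb->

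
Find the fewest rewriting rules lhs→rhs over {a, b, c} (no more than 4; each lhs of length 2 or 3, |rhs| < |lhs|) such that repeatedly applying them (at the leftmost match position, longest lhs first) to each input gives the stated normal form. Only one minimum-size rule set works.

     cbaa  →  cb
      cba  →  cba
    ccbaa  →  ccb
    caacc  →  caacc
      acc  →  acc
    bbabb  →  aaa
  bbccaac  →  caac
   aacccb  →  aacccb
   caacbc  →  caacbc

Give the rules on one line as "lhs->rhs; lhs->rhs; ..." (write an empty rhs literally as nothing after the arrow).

  | cbaa => cb
  | cba
  | ccbaa => ccb
  | caacc

baa->b; bb->a; bbc->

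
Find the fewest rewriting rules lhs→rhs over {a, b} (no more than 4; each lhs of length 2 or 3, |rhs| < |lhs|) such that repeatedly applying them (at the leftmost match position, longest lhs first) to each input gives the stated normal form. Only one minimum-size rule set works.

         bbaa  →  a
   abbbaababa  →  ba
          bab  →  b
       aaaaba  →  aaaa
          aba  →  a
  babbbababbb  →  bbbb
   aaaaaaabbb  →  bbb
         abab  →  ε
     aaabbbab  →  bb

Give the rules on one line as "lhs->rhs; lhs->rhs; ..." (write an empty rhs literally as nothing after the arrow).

  | bbaa => a
  | abbbaababa => bbbaababa => bababa => baba => ba
  | bab => b
  | aaaaba => aaaa

ab->; abb->bb; bba->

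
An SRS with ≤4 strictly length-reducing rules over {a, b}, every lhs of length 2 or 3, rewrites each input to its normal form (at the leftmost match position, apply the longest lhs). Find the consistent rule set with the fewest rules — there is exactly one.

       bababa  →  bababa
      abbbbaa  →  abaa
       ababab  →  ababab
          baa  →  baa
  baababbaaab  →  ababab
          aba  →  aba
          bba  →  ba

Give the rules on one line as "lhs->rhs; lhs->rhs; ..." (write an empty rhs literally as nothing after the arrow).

aab->bb; bb->b; bbb->ab

  | bababa
  | abbbbaa => aabbaa => bbbaa => abaa
  | ababab
  | baa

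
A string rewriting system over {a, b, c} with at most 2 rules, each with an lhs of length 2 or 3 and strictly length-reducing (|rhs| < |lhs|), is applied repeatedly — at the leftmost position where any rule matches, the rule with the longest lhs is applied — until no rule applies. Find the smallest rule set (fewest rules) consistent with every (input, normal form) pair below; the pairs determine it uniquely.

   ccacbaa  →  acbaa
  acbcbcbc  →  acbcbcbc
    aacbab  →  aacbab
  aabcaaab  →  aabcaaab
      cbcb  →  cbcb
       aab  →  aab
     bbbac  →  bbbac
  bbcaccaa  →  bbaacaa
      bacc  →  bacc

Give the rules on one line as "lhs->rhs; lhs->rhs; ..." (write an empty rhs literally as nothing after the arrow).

cac->aa; cca->a

  | ccacbaa => acbaa
  | acbcbcbc
  | aacbab
  | aabcaaab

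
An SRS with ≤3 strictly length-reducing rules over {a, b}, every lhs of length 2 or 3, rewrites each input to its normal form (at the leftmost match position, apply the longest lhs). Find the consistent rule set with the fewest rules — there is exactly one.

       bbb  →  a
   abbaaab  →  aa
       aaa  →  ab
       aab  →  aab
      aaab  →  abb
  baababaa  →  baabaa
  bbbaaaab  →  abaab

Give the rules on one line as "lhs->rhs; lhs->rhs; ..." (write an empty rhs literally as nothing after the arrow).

  | bbb => a
  | abbaaab => abbabb => abbb => aa
  | aaa => ab
  | aab

aaa->ab; bab->b; bbb->a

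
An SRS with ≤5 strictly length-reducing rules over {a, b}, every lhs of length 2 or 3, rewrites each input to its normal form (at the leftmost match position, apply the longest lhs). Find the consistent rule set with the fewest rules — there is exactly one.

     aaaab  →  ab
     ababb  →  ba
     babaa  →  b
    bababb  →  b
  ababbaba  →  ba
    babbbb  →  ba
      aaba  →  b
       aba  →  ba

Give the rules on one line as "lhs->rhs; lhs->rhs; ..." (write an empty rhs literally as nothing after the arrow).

aa->b; aba->ba; bab->ba; bb->a

  | aaaab => baab => bbb => ab
  | ababb => babb => bab => ba
  | babaa => baaa => bba => aa => b
  | bababb => baabb => bbbb => abb => aa => b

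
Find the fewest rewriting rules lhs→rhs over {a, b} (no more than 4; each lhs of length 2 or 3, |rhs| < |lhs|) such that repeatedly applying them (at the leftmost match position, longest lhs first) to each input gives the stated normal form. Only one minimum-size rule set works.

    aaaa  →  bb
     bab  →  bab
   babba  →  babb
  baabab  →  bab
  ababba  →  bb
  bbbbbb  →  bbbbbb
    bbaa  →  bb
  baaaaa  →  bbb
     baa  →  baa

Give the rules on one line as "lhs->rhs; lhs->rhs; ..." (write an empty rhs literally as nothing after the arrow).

aaa->bb; aba->; bba->bb

  | aaaa => bba => bb
  | bab
  | babba => babb
  | baabab => bab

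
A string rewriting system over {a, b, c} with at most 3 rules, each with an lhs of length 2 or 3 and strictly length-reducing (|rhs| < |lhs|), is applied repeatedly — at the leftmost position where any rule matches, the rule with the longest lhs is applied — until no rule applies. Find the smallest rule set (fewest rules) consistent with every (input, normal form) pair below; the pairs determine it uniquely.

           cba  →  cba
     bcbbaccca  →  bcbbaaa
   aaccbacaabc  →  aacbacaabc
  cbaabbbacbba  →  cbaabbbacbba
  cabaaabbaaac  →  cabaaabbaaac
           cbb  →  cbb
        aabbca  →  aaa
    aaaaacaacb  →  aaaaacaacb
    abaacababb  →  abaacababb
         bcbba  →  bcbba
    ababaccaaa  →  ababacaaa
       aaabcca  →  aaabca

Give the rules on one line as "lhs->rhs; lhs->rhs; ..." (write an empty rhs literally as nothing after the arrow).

bbc->; cc->c; ccc->a

  | cba
  | bcbbaccca => bcbbaaa
  | aaccbacaabc => aacbacaabc
  | cbaabbbacbba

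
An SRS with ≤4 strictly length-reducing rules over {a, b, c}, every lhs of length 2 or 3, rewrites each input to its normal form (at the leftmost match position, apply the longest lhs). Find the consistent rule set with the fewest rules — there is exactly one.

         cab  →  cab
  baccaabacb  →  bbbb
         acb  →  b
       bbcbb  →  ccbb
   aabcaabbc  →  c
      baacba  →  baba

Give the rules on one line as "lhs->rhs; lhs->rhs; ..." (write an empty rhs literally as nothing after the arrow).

ac->; bbc->cc; caa->b

  | cab
  | baccaabacb => bcaabacb => bbbacb => bbbb
  | acb => b
  | bbcbb => ccbb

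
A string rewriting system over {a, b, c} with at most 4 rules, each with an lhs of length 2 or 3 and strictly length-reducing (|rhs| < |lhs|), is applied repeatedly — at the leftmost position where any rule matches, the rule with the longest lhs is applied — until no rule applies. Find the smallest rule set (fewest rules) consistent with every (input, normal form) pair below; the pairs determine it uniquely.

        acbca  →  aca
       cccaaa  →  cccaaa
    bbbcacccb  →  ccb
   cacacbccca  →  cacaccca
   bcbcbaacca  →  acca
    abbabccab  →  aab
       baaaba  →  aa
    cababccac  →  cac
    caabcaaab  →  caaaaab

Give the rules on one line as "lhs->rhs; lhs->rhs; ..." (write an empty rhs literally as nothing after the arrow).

ba->; bc->; cab->b

  | acbca => aca
  | cccaaa
  | bbbcacccb => bbacccb => bcccb => ccb
  | cacacbccca => cacaccca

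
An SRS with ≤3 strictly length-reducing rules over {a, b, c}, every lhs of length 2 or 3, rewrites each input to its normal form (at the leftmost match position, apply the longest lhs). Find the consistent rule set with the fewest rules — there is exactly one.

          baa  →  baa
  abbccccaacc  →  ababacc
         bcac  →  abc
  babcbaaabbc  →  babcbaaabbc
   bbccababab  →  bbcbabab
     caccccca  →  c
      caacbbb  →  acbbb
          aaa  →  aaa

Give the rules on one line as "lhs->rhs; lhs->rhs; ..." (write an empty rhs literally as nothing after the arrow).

  | baa
  | abbccccaacc => abbcaacc => ababacc
  | bcac => abc
  | babcbaaabbc

bca->ab; ca->; ccc->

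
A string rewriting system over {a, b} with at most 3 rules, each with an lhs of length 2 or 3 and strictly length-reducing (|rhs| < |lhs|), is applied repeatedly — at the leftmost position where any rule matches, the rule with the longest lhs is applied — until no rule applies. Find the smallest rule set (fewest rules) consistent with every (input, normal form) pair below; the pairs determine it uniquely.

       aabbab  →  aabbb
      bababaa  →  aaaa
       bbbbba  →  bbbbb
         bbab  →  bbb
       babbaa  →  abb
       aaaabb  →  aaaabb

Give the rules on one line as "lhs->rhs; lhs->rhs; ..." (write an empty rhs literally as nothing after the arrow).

  | aabbab => aabbb
  | bababaa => ababaa => aabaa => aaaa
  | bbbbba => bbbbb
  | bbab => bbb

ba->a; bba->bb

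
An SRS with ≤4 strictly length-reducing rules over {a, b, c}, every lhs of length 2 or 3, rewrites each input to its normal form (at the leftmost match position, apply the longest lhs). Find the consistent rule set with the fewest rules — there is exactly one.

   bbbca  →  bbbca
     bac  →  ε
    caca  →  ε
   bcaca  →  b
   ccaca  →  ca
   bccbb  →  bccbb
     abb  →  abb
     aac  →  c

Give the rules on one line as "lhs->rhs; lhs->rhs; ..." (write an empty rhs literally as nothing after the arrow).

ac->c; bac->; cca->

  | bbbca
  | bac => ε
  | caca => cca => ε
  | bcaca => bcca => b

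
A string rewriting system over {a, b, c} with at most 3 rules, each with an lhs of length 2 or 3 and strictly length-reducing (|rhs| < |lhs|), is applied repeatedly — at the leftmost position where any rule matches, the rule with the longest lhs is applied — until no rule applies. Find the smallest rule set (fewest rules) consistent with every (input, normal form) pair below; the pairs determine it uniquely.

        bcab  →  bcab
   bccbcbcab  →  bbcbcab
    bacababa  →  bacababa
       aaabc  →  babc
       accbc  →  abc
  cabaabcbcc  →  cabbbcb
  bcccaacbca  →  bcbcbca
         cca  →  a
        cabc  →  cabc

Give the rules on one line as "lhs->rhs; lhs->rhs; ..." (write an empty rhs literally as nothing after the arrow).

aa->b; cc->

  | bcab
  | bccbcbcab => bbcbcab
  | bacababa
  | aaabc => babc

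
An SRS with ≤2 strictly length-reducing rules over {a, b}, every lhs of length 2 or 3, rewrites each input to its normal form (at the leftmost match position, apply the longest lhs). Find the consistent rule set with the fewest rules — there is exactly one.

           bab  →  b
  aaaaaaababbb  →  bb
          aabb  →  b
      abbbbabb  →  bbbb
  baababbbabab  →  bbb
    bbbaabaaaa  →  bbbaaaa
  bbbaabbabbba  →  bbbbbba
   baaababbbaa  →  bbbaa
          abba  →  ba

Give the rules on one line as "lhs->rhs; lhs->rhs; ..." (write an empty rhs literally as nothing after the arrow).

  | bab => b
  | aaaaaaababbb => aaaaaababbb => aaaaababbb => aaaababbb => aaababbb => aababbb => ababbb => abbb => bb
  | aabb => abb => b
  | abbbbabb => bbbabb => bbbb

aab->ab; ab->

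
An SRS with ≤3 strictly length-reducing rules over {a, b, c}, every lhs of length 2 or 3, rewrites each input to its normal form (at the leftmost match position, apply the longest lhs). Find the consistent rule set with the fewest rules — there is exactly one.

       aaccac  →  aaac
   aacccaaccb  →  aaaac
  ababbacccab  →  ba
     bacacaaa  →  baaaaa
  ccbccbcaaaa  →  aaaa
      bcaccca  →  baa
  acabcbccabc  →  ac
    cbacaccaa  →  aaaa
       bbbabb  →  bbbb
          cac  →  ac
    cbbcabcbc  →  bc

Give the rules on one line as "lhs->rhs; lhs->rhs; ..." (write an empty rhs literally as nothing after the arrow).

ab->; ca->a; cb->

  | aaccac => aacac => aaac
  | aacccaaccb => aaccaaccb => aacaaccb => aaaaccb => aaaac
  | ababbacccab => abbacccab => bacccab => baccab => bacab => baab => ba
  | bacacaaa => baacaaa => baaaaa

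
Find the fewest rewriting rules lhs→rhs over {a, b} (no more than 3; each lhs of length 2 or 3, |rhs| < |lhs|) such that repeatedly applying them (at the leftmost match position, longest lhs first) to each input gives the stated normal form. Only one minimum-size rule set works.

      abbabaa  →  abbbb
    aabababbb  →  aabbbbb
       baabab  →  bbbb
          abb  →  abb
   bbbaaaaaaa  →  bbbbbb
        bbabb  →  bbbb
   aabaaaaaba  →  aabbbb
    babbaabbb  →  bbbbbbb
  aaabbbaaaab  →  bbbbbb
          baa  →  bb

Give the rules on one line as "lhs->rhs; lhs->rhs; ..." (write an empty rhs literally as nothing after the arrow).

aaa->; ba->b; baa->bb

  | abbabaa => abbbaa => abbbb
  | aabababbb => aabbabbb => aabbbbb
  | baabab => bbbab => bbbb
  | abb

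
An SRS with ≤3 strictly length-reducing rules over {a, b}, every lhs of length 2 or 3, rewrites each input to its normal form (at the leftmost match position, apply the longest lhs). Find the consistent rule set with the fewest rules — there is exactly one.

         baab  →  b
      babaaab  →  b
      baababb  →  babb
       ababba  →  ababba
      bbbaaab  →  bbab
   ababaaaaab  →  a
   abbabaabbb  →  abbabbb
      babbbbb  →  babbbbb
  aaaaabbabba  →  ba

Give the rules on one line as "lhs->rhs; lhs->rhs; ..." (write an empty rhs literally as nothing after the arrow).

  | baab => b
  | babaaab => baab => b
  | baababb => babb
  | ababba

aab->; baa->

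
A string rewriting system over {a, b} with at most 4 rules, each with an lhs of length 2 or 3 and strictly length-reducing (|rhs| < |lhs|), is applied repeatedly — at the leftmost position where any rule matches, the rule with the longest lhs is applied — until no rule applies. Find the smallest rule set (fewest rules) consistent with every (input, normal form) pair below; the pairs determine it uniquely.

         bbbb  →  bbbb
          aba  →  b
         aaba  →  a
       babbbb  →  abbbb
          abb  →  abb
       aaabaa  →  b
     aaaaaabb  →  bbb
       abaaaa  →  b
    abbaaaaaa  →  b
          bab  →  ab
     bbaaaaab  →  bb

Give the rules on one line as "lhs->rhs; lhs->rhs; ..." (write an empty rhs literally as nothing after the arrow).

  | bbbb
  | aba => aa => b
  | aaba => bba => ba => a
  | babbbb => abbbb

aa->b; aaa->aa; ba->a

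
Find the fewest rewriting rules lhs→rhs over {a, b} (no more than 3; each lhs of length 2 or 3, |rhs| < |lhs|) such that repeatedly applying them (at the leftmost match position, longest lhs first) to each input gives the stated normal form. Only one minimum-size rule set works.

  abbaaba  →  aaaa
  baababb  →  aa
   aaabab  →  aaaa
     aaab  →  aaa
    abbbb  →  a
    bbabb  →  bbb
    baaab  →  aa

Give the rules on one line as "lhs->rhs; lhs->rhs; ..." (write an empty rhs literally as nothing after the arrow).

ab->a; ba->

  | abbaaba => abaaba => aaaba => aaaa
  | baababb => ababb => aabb => aab => aa
  | aaabab => aaaab => aaaa
  | aaab => aaa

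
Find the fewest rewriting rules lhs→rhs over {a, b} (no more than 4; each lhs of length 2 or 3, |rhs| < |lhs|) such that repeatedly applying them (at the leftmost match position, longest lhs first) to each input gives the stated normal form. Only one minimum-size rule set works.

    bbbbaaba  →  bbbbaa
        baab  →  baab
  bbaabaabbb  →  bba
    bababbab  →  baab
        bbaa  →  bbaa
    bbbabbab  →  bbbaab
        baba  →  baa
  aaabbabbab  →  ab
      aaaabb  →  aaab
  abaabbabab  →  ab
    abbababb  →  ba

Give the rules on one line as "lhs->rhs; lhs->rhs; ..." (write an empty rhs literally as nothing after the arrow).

  | bbbbaaba => bbbbaa
  | baab
  | bbaabaabbb => bbaaabbb => bbaabb => bbab => bba
  | bababbab => baabbab => babab => baab

aba->a; abb->b; bab->ba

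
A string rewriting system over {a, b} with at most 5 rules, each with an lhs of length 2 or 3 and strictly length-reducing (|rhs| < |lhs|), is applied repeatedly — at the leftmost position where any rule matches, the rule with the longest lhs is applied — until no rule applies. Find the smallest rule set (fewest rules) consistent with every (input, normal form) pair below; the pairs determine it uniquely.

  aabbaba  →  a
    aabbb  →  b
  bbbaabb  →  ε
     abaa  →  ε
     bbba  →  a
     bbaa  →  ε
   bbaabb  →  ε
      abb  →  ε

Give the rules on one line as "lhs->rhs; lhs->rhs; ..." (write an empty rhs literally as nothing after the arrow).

aa->; ab->b; ba->a; bb->

  | aabbaba => bbaba => aba => ba => a
  | aabbb => bbb => b
  | bbbaabb => baabb => aabb => bb => ε
  | abaa => baa => aa => ε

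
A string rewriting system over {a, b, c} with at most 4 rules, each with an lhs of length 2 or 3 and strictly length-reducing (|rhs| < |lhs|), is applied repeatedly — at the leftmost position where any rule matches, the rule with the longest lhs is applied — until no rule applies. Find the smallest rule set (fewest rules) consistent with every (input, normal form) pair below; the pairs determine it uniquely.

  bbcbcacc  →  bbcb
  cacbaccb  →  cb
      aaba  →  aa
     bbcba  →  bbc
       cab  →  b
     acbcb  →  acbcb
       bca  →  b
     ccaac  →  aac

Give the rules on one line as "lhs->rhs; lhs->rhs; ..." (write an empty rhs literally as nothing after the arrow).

  | bbcbcacc => bbcbcc => bbcb
  | cacbaccb => cbaccb => cccb => cb
  | aaba => aa
  | bbcba => bbc

ba->; ca->; cc->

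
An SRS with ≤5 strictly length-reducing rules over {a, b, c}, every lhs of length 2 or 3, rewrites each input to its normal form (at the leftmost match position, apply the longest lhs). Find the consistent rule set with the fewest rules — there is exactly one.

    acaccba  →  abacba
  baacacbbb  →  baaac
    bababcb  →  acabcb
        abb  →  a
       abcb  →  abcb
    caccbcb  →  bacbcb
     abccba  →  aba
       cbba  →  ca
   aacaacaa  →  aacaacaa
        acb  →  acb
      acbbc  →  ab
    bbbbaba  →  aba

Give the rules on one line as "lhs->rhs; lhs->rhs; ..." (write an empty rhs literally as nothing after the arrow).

  | acaccba => abacba
  | baacacbbb => baababbb => baaacbb => baaac
  | bababcb => acabcb
  | abb => a

bab->ac; bb->; cac->ba; cc->b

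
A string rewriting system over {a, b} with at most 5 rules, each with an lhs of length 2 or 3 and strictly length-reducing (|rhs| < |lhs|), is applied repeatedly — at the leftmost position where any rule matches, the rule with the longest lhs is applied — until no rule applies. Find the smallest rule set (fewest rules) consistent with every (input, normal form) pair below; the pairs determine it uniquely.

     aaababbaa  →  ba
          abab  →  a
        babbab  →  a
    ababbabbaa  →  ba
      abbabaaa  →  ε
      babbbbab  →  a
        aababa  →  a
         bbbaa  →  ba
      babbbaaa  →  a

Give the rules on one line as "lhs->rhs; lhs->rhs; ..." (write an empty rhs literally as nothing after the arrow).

aa->; ab->a; aba->b; bb->a

  | aaababbaa => ababbaa => bbbaa => abaa => ba
  | abab => bb => a
  | babbab => babab => bbb => ab => a
  | ababbabbaa => bbbabbaa => ababbaa => bbbaa => abaa => ba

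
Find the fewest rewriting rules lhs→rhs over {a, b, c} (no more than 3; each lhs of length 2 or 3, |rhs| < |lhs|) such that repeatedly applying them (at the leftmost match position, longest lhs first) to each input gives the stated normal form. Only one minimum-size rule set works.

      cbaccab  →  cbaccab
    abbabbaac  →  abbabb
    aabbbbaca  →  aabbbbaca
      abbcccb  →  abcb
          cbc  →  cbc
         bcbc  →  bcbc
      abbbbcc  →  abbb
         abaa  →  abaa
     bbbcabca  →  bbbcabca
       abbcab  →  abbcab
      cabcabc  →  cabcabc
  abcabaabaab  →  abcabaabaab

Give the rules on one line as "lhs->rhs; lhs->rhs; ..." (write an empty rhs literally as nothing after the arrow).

  | cbaccab
  | abbabbaac => abbabb
  | aabbbbaca
  | abbcccb => abcb

aac->; bcc->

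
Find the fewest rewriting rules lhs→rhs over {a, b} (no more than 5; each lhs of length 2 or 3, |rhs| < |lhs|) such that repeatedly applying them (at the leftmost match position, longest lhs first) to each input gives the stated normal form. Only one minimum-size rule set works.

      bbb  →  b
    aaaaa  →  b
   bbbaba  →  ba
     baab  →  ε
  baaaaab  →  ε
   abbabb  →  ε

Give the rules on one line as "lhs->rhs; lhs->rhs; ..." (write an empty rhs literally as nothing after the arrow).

aa->b; ab->; baa->a; bb->

  | bbb => b
  | aaaaa => baaa => aa => b
  | bbbaba => baba => ba
  | baab => ab => ε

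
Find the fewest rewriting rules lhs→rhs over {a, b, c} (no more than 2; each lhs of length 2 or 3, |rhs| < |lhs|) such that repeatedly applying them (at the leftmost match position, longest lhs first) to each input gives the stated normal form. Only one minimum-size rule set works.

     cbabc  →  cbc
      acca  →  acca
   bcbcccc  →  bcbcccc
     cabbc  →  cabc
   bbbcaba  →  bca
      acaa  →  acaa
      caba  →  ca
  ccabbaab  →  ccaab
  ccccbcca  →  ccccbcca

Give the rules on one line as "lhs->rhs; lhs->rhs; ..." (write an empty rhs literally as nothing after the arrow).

ba->; bb->b

  | cbabc => cbc
  | acca
  | bcbcccc
  | cabbc => cabc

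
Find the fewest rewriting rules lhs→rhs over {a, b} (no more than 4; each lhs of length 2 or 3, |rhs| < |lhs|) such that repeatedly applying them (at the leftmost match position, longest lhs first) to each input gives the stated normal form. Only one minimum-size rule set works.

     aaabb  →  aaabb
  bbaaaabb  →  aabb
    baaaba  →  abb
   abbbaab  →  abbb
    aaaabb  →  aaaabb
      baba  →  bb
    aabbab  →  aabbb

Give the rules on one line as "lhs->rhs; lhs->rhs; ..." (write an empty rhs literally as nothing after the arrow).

  | aaabb
  | bbaaaabb => baaabb => aabb
  | baaaba => aaba => abb
  | abbbaab => abbab => abbb

aba->bb; ba->b; baa->a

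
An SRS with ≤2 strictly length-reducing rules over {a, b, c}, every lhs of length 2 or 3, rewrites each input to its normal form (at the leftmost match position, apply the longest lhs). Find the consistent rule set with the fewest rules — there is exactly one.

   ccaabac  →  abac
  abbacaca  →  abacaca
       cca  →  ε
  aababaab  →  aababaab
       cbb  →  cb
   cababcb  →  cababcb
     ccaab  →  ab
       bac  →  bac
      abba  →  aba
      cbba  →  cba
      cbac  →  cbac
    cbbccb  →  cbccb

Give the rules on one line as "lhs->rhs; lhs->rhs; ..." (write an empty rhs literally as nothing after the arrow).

bb->b; cca->

  | ccaabac => abac
  | abbacaca => abacaca
  | cca => ε
  | aababaab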